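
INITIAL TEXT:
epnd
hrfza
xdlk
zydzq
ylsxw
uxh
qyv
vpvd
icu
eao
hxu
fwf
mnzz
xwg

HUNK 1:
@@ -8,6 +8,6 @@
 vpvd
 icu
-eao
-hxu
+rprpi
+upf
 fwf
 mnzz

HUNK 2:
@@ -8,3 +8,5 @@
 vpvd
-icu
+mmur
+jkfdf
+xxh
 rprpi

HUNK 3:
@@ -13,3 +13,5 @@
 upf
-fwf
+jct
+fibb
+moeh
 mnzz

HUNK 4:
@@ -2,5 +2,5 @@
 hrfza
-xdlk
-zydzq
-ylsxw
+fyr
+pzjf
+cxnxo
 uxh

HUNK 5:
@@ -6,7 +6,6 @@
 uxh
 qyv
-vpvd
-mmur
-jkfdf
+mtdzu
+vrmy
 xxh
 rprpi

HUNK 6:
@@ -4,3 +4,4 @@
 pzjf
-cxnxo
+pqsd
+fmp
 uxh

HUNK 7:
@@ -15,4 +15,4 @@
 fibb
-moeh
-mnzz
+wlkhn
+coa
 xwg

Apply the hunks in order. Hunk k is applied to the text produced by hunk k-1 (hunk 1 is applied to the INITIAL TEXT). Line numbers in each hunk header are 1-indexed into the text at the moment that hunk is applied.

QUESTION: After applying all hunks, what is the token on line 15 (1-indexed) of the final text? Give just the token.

Answer: fibb

Derivation:
Hunk 1: at line 8 remove [eao,hxu] add [rprpi,upf] -> 14 lines: epnd hrfza xdlk zydzq ylsxw uxh qyv vpvd icu rprpi upf fwf mnzz xwg
Hunk 2: at line 8 remove [icu] add [mmur,jkfdf,xxh] -> 16 lines: epnd hrfza xdlk zydzq ylsxw uxh qyv vpvd mmur jkfdf xxh rprpi upf fwf mnzz xwg
Hunk 3: at line 13 remove [fwf] add [jct,fibb,moeh] -> 18 lines: epnd hrfza xdlk zydzq ylsxw uxh qyv vpvd mmur jkfdf xxh rprpi upf jct fibb moeh mnzz xwg
Hunk 4: at line 2 remove [xdlk,zydzq,ylsxw] add [fyr,pzjf,cxnxo] -> 18 lines: epnd hrfza fyr pzjf cxnxo uxh qyv vpvd mmur jkfdf xxh rprpi upf jct fibb moeh mnzz xwg
Hunk 5: at line 6 remove [vpvd,mmur,jkfdf] add [mtdzu,vrmy] -> 17 lines: epnd hrfza fyr pzjf cxnxo uxh qyv mtdzu vrmy xxh rprpi upf jct fibb moeh mnzz xwg
Hunk 6: at line 4 remove [cxnxo] add [pqsd,fmp] -> 18 lines: epnd hrfza fyr pzjf pqsd fmp uxh qyv mtdzu vrmy xxh rprpi upf jct fibb moeh mnzz xwg
Hunk 7: at line 15 remove [moeh,mnzz] add [wlkhn,coa] -> 18 lines: epnd hrfza fyr pzjf pqsd fmp uxh qyv mtdzu vrmy xxh rprpi upf jct fibb wlkhn coa xwg
Final line 15: fibb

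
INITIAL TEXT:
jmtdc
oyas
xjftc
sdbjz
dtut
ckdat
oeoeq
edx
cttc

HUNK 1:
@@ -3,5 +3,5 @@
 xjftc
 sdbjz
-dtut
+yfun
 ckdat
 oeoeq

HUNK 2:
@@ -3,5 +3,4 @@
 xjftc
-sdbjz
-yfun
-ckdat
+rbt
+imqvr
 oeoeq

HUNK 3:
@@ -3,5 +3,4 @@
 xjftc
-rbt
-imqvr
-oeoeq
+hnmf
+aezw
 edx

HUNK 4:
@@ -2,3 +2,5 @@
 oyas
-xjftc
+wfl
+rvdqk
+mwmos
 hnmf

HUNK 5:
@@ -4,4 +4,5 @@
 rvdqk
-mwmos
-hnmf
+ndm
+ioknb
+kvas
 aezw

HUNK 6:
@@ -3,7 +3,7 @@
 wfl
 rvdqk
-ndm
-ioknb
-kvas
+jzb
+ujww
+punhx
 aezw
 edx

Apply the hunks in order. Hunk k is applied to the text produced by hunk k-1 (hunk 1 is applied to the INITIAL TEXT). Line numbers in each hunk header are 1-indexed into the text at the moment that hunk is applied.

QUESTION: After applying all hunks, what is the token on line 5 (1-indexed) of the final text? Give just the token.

Hunk 1: at line 3 remove [dtut] add [yfun] -> 9 lines: jmtdc oyas xjftc sdbjz yfun ckdat oeoeq edx cttc
Hunk 2: at line 3 remove [sdbjz,yfun,ckdat] add [rbt,imqvr] -> 8 lines: jmtdc oyas xjftc rbt imqvr oeoeq edx cttc
Hunk 3: at line 3 remove [rbt,imqvr,oeoeq] add [hnmf,aezw] -> 7 lines: jmtdc oyas xjftc hnmf aezw edx cttc
Hunk 4: at line 2 remove [xjftc] add [wfl,rvdqk,mwmos] -> 9 lines: jmtdc oyas wfl rvdqk mwmos hnmf aezw edx cttc
Hunk 5: at line 4 remove [mwmos,hnmf] add [ndm,ioknb,kvas] -> 10 lines: jmtdc oyas wfl rvdqk ndm ioknb kvas aezw edx cttc
Hunk 6: at line 3 remove [ndm,ioknb,kvas] add [jzb,ujww,punhx] -> 10 lines: jmtdc oyas wfl rvdqk jzb ujww punhx aezw edx cttc
Final line 5: jzb

Answer: jzb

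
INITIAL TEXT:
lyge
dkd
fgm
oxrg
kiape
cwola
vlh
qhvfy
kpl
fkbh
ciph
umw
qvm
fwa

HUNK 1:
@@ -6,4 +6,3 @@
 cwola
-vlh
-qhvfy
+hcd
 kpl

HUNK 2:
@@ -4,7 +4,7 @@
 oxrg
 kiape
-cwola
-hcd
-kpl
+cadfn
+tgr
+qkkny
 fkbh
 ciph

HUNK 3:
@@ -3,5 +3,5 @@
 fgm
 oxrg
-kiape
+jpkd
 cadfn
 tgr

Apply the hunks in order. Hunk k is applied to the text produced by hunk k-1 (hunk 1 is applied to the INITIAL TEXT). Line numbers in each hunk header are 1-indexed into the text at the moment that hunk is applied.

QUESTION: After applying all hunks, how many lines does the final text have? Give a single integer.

Hunk 1: at line 6 remove [vlh,qhvfy] add [hcd] -> 13 lines: lyge dkd fgm oxrg kiape cwola hcd kpl fkbh ciph umw qvm fwa
Hunk 2: at line 4 remove [cwola,hcd,kpl] add [cadfn,tgr,qkkny] -> 13 lines: lyge dkd fgm oxrg kiape cadfn tgr qkkny fkbh ciph umw qvm fwa
Hunk 3: at line 3 remove [kiape] add [jpkd] -> 13 lines: lyge dkd fgm oxrg jpkd cadfn tgr qkkny fkbh ciph umw qvm fwa
Final line count: 13

Answer: 13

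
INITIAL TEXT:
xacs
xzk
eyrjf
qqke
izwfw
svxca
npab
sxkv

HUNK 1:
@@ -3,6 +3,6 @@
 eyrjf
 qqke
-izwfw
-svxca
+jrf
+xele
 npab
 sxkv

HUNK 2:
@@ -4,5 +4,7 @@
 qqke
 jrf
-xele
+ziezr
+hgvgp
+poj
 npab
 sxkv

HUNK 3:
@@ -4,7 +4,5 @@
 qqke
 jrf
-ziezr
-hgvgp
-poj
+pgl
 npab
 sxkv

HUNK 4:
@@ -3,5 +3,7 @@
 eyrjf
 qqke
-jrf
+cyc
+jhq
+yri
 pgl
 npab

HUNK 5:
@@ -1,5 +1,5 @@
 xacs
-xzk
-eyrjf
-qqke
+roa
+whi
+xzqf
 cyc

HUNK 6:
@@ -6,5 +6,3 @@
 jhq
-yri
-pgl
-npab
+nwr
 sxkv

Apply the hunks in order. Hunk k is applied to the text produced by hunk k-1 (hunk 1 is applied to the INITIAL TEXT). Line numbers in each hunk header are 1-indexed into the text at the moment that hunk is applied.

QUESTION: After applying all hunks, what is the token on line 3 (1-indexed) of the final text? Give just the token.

Hunk 1: at line 3 remove [izwfw,svxca] add [jrf,xele] -> 8 lines: xacs xzk eyrjf qqke jrf xele npab sxkv
Hunk 2: at line 4 remove [xele] add [ziezr,hgvgp,poj] -> 10 lines: xacs xzk eyrjf qqke jrf ziezr hgvgp poj npab sxkv
Hunk 3: at line 4 remove [ziezr,hgvgp,poj] add [pgl] -> 8 lines: xacs xzk eyrjf qqke jrf pgl npab sxkv
Hunk 4: at line 3 remove [jrf] add [cyc,jhq,yri] -> 10 lines: xacs xzk eyrjf qqke cyc jhq yri pgl npab sxkv
Hunk 5: at line 1 remove [xzk,eyrjf,qqke] add [roa,whi,xzqf] -> 10 lines: xacs roa whi xzqf cyc jhq yri pgl npab sxkv
Hunk 6: at line 6 remove [yri,pgl,npab] add [nwr] -> 8 lines: xacs roa whi xzqf cyc jhq nwr sxkv
Final line 3: whi

Answer: whi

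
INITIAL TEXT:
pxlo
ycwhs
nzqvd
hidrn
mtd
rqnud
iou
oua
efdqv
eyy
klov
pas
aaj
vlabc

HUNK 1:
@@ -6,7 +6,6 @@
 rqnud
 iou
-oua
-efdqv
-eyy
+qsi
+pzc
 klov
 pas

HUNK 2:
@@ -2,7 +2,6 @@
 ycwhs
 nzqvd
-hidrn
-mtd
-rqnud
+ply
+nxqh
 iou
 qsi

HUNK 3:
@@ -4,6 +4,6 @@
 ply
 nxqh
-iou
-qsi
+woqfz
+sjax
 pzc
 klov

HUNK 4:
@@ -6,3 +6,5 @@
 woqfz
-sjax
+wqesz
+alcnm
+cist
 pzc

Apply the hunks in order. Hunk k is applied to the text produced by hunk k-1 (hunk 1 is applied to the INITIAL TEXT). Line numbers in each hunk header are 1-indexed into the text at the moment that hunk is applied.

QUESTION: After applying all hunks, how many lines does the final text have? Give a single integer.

Answer: 14

Derivation:
Hunk 1: at line 6 remove [oua,efdqv,eyy] add [qsi,pzc] -> 13 lines: pxlo ycwhs nzqvd hidrn mtd rqnud iou qsi pzc klov pas aaj vlabc
Hunk 2: at line 2 remove [hidrn,mtd,rqnud] add [ply,nxqh] -> 12 lines: pxlo ycwhs nzqvd ply nxqh iou qsi pzc klov pas aaj vlabc
Hunk 3: at line 4 remove [iou,qsi] add [woqfz,sjax] -> 12 lines: pxlo ycwhs nzqvd ply nxqh woqfz sjax pzc klov pas aaj vlabc
Hunk 4: at line 6 remove [sjax] add [wqesz,alcnm,cist] -> 14 lines: pxlo ycwhs nzqvd ply nxqh woqfz wqesz alcnm cist pzc klov pas aaj vlabc
Final line count: 14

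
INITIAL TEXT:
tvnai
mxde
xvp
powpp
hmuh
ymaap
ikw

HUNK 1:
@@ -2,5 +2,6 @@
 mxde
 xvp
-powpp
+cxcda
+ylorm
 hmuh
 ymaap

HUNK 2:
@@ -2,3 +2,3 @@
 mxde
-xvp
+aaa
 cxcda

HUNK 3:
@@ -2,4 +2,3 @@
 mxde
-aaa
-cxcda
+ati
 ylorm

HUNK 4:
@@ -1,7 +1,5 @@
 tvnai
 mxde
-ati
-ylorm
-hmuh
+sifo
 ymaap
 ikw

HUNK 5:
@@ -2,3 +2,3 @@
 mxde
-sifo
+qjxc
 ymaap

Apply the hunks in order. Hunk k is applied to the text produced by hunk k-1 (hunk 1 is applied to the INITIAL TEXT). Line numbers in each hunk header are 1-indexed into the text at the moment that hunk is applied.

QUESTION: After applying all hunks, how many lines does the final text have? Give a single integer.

Hunk 1: at line 2 remove [powpp] add [cxcda,ylorm] -> 8 lines: tvnai mxde xvp cxcda ylorm hmuh ymaap ikw
Hunk 2: at line 2 remove [xvp] add [aaa] -> 8 lines: tvnai mxde aaa cxcda ylorm hmuh ymaap ikw
Hunk 3: at line 2 remove [aaa,cxcda] add [ati] -> 7 lines: tvnai mxde ati ylorm hmuh ymaap ikw
Hunk 4: at line 1 remove [ati,ylorm,hmuh] add [sifo] -> 5 lines: tvnai mxde sifo ymaap ikw
Hunk 5: at line 2 remove [sifo] add [qjxc] -> 5 lines: tvnai mxde qjxc ymaap ikw
Final line count: 5

Answer: 5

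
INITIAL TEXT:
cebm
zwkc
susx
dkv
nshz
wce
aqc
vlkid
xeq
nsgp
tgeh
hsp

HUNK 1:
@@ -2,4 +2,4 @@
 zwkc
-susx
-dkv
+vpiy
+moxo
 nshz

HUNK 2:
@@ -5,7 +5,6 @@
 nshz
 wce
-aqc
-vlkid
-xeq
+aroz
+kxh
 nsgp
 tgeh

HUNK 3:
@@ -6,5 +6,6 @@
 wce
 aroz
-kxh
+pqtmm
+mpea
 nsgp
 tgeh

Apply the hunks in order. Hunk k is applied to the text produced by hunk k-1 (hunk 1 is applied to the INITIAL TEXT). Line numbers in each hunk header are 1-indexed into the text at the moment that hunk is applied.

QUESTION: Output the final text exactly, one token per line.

Hunk 1: at line 2 remove [susx,dkv] add [vpiy,moxo] -> 12 lines: cebm zwkc vpiy moxo nshz wce aqc vlkid xeq nsgp tgeh hsp
Hunk 2: at line 5 remove [aqc,vlkid,xeq] add [aroz,kxh] -> 11 lines: cebm zwkc vpiy moxo nshz wce aroz kxh nsgp tgeh hsp
Hunk 3: at line 6 remove [kxh] add [pqtmm,mpea] -> 12 lines: cebm zwkc vpiy moxo nshz wce aroz pqtmm mpea nsgp tgeh hsp

Answer: cebm
zwkc
vpiy
moxo
nshz
wce
aroz
pqtmm
mpea
nsgp
tgeh
hsp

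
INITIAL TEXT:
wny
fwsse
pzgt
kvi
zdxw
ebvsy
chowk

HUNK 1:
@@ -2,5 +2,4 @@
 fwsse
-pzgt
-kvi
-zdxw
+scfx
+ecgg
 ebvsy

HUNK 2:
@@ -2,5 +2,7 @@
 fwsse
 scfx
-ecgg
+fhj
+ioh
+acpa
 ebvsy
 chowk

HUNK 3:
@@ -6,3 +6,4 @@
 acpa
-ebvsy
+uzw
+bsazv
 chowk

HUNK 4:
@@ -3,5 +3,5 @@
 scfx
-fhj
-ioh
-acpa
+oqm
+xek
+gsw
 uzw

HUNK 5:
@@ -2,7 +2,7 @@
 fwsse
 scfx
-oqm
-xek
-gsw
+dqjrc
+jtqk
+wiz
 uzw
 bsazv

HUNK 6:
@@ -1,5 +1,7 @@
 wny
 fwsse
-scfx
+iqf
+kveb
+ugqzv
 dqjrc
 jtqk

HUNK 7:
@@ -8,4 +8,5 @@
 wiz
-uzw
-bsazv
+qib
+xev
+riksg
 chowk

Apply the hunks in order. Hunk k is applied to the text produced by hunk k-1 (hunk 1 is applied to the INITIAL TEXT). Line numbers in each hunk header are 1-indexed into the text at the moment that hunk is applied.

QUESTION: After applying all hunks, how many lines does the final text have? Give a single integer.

Hunk 1: at line 2 remove [pzgt,kvi,zdxw] add [scfx,ecgg] -> 6 lines: wny fwsse scfx ecgg ebvsy chowk
Hunk 2: at line 2 remove [ecgg] add [fhj,ioh,acpa] -> 8 lines: wny fwsse scfx fhj ioh acpa ebvsy chowk
Hunk 3: at line 6 remove [ebvsy] add [uzw,bsazv] -> 9 lines: wny fwsse scfx fhj ioh acpa uzw bsazv chowk
Hunk 4: at line 3 remove [fhj,ioh,acpa] add [oqm,xek,gsw] -> 9 lines: wny fwsse scfx oqm xek gsw uzw bsazv chowk
Hunk 5: at line 2 remove [oqm,xek,gsw] add [dqjrc,jtqk,wiz] -> 9 lines: wny fwsse scfx dqjrc jtqk wiz uzw bsazv chowk
Hunk 6: at line 1 remove [scfx] add [iqf,kveb,ugqzv] -> 11 lines: wny fwsse iqf kveb ugqzv dqjrc jtqk wiz uzw bsazv chowk
Hunk 7: at line 8 remove [uzw,bsazv] add [qib,xev,riksg] -> 12 lines: wny fwsse iqf kveb ugqzv dqjrc jtqk wiz qib xev riksg chowk
Final line count: 12

Answer: 12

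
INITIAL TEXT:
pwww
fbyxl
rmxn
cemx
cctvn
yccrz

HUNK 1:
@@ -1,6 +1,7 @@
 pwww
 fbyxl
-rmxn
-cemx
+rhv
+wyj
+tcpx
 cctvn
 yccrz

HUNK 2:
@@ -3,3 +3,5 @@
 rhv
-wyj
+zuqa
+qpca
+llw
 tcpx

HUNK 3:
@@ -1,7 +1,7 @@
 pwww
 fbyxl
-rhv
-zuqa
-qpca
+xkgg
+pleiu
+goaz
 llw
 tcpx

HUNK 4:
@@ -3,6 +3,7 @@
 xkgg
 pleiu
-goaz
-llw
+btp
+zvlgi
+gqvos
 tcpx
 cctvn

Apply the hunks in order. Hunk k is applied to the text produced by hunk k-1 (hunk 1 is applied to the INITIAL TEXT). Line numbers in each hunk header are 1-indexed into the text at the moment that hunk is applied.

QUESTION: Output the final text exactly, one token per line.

Answer: pwww
fbyxl
xkgg
pleiu
btp
zvlgi
gqvos
tcpx
cctvn
yccrz

Derivation:
Hunk 1: at line 1 remove [rmxn,cemx] add [rhv,wyj,tcpx] -> 7 lines: pwww fbyxl rhv wyj tcpx cctvn yccrz
Hunk 2: at line 3 remove [wyj] add [zuqa,qpca,llw] -> 9 lines: pwww fbyxl rhv zuqa qpca llw tcpx cctvn yccrz
Hunk 3: at line 1 remove [rhv,zuqa,qpca] add [xkgg,pleiu,goaz] -> 9 lines: pwww fbyxl xkgg pleiu goaz llw tcpx cctvn yccrz
Hunk 4: at line 3 remove [goaz,llw] add [btp,zvlgi,gqvos] -> 10 lines: pwww fbyxl xkgg pleiu btp zvlgi gqvos tcpx cctvn yccrz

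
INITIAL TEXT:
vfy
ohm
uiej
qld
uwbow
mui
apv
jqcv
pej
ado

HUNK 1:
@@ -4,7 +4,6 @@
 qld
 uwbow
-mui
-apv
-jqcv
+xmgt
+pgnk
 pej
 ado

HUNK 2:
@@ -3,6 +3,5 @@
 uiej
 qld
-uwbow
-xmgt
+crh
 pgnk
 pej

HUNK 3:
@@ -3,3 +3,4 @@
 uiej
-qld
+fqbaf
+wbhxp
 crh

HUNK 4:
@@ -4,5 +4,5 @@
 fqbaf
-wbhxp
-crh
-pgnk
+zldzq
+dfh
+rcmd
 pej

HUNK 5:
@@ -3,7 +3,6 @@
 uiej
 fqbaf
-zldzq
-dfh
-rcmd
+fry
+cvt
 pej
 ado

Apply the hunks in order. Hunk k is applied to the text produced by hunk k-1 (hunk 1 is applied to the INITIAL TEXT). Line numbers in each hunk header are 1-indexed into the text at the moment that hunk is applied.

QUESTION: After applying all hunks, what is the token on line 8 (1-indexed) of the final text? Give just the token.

Answer: ado

Derivation:
Hunk 1: at line 4 remove [mui,apv,jqcv] add [xmgt,pgnk] -> 9 lines: vfy ohm uiej qld uwbow xmgt pgnk pej ado
Hunk 2: at line 3 remove [uwbow,xmgt] add [crh] -> 8 lines: vfy ohm uiej qld crh pgnk pej ado
Hunk 3: at line 3 remove [qld] add [fqbaf,wbhxp] -> 9 lines: vfy ohm uiej fqbaf wbhxp crh pgnk pej ado
Hunk 4: at line 4 remove [wbhxp,crh,pgnk] add [zldzq,dfh,rcmd] -> 9 lines: vfy ohm uiej fqbaf zldzq dfh rcmd pej ado
Hunk 5: at line 3 remove [zldzq,dfh,rcmd] add [fry,cvt] -> 8 lines: vfy ohm uiej fqbaf fry cvt pej ado
Final line 8: ado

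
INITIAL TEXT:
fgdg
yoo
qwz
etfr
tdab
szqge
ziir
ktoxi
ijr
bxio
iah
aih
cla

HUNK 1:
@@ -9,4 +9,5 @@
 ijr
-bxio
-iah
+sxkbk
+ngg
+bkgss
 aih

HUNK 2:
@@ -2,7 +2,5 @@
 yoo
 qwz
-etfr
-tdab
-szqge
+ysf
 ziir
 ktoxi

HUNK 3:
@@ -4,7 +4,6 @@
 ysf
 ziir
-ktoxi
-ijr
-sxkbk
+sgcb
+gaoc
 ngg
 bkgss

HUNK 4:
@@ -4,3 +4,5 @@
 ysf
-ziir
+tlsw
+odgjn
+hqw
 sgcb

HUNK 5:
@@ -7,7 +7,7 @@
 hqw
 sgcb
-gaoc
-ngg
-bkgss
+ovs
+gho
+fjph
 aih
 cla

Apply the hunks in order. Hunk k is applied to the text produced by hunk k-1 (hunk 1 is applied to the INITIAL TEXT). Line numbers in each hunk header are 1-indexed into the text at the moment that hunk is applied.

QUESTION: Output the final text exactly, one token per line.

Hunk 1: at line 9 remove [bxio,iah] add [sxkbk,ngg,bkgss] -> 14 lines: fgdg yoo qwz etfr tdab szqge ziir ktoxi ijr sxkbk ngg bkgss aih cla
Hunk 2: at line 2 remove [etfr,tdab,szqge] add [ysf] -> 12 lines: fgdg yoo qwz ysf ziir ktoxi ijr sxkbk ngg bkgss aih cla
Hunk 3: at line 4 remove [ktoxi,ijr,sxkbk] add [sgcb,gaoc] -> 11 lines: fgdg yoo qwz ysf ziir sgcb gaoc ngg bkgss aih cla
Hunk 4: at line 4 remove [ziir] add [tlsw,odgjn,hqw] -> 13 lines: fgdg yoo qwz ysf tlsw odgjn hqw sgcb gaoc ngg bkgss aih cla
Hunk 5: at line 7 remove [gaoc,ngg,bkgss] add [ovs,gho,fjph] -> 13 lines: fgdg yoo qwz ysf tlsw odgjn hqw sgcb ovs gho fjph aih cla

Answer: fgdg
yoo
qwz
ysf
tlsw
odgjn
hqw
sgcb
ovs
gho
fjph
aih
cla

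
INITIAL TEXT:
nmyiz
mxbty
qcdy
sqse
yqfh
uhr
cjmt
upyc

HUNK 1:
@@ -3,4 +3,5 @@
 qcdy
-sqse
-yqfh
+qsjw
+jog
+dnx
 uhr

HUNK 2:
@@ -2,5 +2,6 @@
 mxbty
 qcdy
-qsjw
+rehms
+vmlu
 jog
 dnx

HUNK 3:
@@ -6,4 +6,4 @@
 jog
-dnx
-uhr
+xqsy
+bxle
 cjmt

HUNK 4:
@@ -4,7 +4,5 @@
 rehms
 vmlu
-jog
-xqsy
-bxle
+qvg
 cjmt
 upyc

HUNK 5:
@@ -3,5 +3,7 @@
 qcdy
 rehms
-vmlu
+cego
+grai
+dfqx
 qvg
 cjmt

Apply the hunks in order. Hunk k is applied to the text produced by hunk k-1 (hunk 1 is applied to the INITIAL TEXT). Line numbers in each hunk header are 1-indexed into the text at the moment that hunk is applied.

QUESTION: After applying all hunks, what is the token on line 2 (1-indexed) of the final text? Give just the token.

Hunk 1: at line 3 remove [sqse,yqfh] add [qsjw,jog,dnx] -> 9 lines: nmyiz mxbty qcdy qsjw jog dnx uhr cjmt upyc
Hunk 2: at line 2 remove [qsjw] add [rehms,vmlu] -> 10 lines: nmyiz mxbty qcdy rehms vmlu jog dnx uhr cjmt upyc
Hunk 3: at line 6 remove [dnx,uhr] add [xqsy,bxle] -> 10 lines: nmyiz mxbty qcdy rehms vmlu jog xqsy bxle cjmt upyc
Hunk 4: at line 4 remove [jog,xqsy,bxle] add [qvg] -> 8 lines: nmyiz mxbty qcdy rehms vmlu qvg cjmt upyc
Hunk 5: at line 3 remove [vmlu] add [cego,grai,dfqx] -> 10 lines: nmyiz mxbty qcdy rehms cego grai dfqx qvg cjmt upyc
Final line 2: mxbty

Answer: mxbty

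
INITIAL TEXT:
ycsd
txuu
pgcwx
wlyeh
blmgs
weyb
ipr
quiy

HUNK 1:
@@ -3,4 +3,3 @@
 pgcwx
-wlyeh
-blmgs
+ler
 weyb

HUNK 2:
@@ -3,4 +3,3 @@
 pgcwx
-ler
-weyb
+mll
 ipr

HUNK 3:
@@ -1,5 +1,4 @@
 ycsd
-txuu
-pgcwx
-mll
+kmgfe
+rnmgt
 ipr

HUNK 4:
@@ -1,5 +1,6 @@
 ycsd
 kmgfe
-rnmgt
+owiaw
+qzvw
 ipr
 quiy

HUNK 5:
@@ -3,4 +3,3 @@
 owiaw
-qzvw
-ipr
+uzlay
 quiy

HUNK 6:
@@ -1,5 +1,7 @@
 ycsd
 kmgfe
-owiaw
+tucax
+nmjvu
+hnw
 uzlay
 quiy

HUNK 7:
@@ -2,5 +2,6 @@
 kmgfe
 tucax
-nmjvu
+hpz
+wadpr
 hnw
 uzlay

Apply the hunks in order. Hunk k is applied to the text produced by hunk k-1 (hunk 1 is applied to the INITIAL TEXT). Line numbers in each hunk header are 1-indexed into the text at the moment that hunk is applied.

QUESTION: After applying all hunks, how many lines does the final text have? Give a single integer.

Answer: 8

Derivation:
Hunk 1: at line 3 remove [wlyeh,blmgs] add [ler] -> 7 lines: ycsd txuu pgcwx ler weyb ipr quiy
Hunk 2: at line 3 remove [ler,weyb] add [mll] -> 6 lines: ycsd txuu pgcwx mll ipr quiy
Hunk 3: at line 1 remove [txuu,pgcwx,mll] add [kmgfe,rnmgt] -> 5 lines: ycsd kmgfe rnmgt ipr quiy
Hunk 4: at line 1 remove [rnmgt] add [owiaw,qzvw] -> 6 lines: ycsd kmgfe owiaw qzvw ipr quiy
Hunk 5: at line 3 remove [qzvw,ipr] add [uzlay] -> 5 lines: ycsd kmgfe owiaw uzlay quiy
Hunk 6: at line 1 remove [owiaw] add [tucax,nmjvu,hnw] -> 7 lines: ycsd kmgfe tucax nmjvu hnw uzlay quiy
Hunk 7: at line 2 remove [nmjvu] add [hpz,wadpr] -> 8 lines: ycsd kmgfe tucax hpz wadpr hnw uzlay quiy
Final line count: 8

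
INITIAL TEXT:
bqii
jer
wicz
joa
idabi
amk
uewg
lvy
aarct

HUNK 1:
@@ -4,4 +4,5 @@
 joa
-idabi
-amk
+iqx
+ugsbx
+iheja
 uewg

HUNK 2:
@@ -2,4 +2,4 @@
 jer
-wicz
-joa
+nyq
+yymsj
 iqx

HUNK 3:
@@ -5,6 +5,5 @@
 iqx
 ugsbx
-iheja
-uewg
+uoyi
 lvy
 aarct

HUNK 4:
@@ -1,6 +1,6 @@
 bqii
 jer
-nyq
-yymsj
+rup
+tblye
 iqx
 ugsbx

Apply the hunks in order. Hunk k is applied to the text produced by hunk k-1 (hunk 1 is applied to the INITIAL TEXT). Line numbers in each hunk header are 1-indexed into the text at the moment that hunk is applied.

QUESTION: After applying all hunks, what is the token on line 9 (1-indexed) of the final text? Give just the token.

Answer: aarct

Derivation:
Hunk 1: at line 4 remove [idabi,amk] add [iqx,ugsbx,iheja] -> 10 lines: bqii jer wicz joa iqx ugsbx iheja uewg lvy aarct
Hunk 2: at line 2 remove [wicz,joa] add [nyq,yymsj] -> 10 lines: bqii jer nyq yymsj iqx ugsbx iheja uewg lvy aarct
Hunk 3: at line 5 remove [iheja,uewg] add [uoyi] -> 9 lines: bqii jer nyq yymsj iqx ugsbx uoyi lvy aarct
Hunk 4: at line 1 remove [nyq,yymsj] add [rup,tblye] -> 9 lines: bqii jer rup tblye iqx ugsbx uoyi lvy aarct
Final line 9: aarct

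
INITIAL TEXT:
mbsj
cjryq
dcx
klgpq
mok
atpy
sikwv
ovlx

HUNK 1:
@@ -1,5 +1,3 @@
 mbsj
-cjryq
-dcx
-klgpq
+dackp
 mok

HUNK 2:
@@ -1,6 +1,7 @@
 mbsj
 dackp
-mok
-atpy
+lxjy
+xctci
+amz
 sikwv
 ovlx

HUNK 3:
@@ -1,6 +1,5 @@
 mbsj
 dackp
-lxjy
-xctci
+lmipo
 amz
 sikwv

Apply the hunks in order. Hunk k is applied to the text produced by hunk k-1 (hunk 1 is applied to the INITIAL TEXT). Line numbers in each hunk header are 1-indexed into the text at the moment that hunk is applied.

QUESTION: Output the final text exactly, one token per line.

Hunk 1: at line 1 remove [cjryq,dcx,klgpq] add [dackp] -> 6 lines: mbsj dackp mok atpy sikwv ovlx
Hunk 2: at line 1 remove [mok,atpy] add [lxjy,xctci,amz] -> 7 lines: mbsj dackp lxjy xctci amz sikwv ovlx
Hunk 3: at line 1 remove [lxjy,xctci] add [lmipo] -> 6 lines: mbsj dackp lmipo amz sikwv ovlx

Answer: mbsj
dackp
lmipo
amz
sikwv
ovlx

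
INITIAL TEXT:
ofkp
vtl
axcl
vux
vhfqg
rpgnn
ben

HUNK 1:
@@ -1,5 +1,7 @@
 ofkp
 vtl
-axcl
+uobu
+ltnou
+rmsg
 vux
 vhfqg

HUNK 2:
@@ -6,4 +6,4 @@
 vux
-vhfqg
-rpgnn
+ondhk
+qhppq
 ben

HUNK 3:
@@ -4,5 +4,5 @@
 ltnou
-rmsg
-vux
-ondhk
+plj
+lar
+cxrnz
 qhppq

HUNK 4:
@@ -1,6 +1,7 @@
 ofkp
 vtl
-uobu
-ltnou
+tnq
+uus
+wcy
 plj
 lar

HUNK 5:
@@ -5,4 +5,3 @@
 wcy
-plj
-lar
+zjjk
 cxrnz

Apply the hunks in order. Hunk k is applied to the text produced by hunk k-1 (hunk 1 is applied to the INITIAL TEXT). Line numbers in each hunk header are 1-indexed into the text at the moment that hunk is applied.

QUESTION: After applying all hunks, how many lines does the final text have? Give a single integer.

Hunk 1: at line 1 remove [axcl] add [uobu,ltnou,rmsg] -> 9 lines: ofkp vtl uobu ltnou rmsg vux vhfqg rpgnn ben
Hunk 2: at line 6 remove [vhfqg,rpgnn] add [ondhk,qhppq] -> 9 lines: ofkp vtl uobu ltnou rmsg vux ondhk qhppq ben
Hunk 3: at line 4 remove [rmsg,vux,ondhk] add [plj,lar,cxrnz] -> 9 lines: ofkp vtl uobu ltnou plj lar cxrnz qhppq ben
Hunk 4: at line 1 remove [uobu,ltnou] add [tnq,uus,wcy] -> 10 lines: ofkp vtl tnq uus wcy plj lar cxrnz qhppq ben
Hunk 5: at line 5 remove [plj,lar] add [zjjk] -> 9 lines: ofkp vtl tnq uus wcy zjjk cxrnz qhppq ben
Final line count: 9

Answer: 9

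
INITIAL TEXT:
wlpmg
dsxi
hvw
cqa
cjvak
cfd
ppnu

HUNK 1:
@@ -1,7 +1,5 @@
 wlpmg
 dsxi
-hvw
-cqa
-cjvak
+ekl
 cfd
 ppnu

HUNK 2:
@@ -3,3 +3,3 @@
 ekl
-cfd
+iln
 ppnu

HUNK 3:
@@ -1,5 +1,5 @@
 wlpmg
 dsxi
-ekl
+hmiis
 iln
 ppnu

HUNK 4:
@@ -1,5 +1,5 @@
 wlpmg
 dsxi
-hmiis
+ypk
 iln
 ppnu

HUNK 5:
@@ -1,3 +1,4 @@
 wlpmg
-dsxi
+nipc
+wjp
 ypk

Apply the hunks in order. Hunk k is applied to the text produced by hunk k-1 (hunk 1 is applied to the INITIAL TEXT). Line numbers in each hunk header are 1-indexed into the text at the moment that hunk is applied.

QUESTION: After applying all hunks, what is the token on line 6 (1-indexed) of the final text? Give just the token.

Answer: ppnu

Derivation:
Hunk 1: at line 1 remove [hvw,cqa,cjvak] add [ekl] -> 5 lines: wlpmg dsxi ekl cfd ppnu
Hunk 2: at line 3 remove [cfd] add [iln] -> 5 lines: wlpmg dsxi ekl iln ppnu
Hunk 3: at line 1 remove [ekl] add [hmiis] -> 5 lines: wlpmg dsxi hmiis iln ppnu
Hunk 4: at line 1 remove [hmiis] add [ypk] -> 5 lines: wlpmg dsxi ypk iln ppnu
Hunk 5: at line 1 remove [dsxi] add [nipc,wjp] -> 6 lines: wlpmg nipc wjp ypk iln ppnu
Final line 6: ppnu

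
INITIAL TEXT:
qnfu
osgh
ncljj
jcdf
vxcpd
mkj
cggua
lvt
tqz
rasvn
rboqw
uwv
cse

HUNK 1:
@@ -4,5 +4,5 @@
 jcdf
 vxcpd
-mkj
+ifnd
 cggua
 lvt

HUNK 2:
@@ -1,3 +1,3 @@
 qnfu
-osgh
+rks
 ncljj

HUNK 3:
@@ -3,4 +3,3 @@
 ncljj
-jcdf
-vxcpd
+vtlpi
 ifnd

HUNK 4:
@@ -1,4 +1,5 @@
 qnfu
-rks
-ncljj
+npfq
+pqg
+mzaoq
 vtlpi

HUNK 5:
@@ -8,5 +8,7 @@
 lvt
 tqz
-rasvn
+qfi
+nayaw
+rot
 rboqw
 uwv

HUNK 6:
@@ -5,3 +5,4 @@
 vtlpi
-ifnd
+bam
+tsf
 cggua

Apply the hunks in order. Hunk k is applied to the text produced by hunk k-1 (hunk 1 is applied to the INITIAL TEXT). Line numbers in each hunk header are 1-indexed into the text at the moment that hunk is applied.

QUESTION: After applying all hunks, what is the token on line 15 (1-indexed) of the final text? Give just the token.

Hunk 1: at line 4 remove [mkj] add [ifnd] -> 13 lines: qnfu osgh ncljj jcdf vxcpd ifnd cggua lvt tqz rasvn rboqw uwv cse
Hunk 2: at line 1 remove [osgh] add [rks] -> 13 lines: qnfu rks ncljj jcdf vxcpd ifnd cggua lvt tqz rasvn rboqw uwv cse
Hunk 3: at line 3 remove [jcdf,vxcpd] add [vtlpi] -> 12 lines: qnfu rks ncljj vtlpi ifnd cggua lvt tqz rasvn rboqw uwv cse
Hunk 4: at line 1 remove [rks,ncljj] add [npfq,pqg,mzaoq] -> 13 lines: qnfu npfq pqg mzaoq vtlpi ifnd cggua lvt tqz rasvn rboqw uwv cse
Hunk 5: at line 8 remove [rasvn] add [qfi,nayaw,rot] -> 15 lines: qnfu npfq pqg mzaoq vtlpi ifnd cggua lvt tqz qfi nayaw rot rboqw uwv cse
Hunk 6: at line 5 remove [ifnd] add [bam,tsf] -> 16 lines: qnfu npfq pqg mzaoq vtlpi bam tsf cggua lvt tqz qfi nayaw rot rboqw uwv cse
Final line 15: uwv

Answer: uwv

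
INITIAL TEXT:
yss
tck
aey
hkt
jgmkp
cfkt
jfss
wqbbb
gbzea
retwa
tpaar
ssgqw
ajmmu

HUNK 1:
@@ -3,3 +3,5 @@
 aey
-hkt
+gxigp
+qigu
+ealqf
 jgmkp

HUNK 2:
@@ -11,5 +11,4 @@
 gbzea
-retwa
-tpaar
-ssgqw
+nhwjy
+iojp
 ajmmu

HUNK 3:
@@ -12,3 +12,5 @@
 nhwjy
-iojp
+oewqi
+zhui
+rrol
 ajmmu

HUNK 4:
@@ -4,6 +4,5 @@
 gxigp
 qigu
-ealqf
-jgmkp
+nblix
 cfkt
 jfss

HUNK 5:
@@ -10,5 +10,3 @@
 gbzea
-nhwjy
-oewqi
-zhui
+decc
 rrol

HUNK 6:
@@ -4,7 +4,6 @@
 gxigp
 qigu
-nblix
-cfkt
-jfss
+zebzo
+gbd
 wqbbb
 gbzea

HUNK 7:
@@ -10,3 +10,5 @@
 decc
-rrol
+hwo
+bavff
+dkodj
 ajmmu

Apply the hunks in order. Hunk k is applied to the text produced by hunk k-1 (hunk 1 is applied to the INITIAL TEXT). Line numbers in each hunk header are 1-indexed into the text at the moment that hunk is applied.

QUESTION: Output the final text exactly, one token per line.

Answer: yss
tck
aey
gxigp
qigu
zebzo
gbd
wqbbb
gbzea
decc
hwo
bavff
dkodj
ajmmu

Derivation:
Hunk 1: at line 3 remove [hkt] add [gxigp,qigu,ealqf] -> 15 lines: yss tck aey gxigp qigu ealqf jgmkp cfkt jfss wqbbb gbzea retwa tpaar ssgqw ajmmu
Hunk 2: at line 11 remove [retwa,tpaar,ssgqw] add [nhwjy,iojp] -> 14 lines: yss tck aey gxigp qigu ealqf jgmkp cfkt jfss wqbbb gbzea nhwjy iojp ajmmu
Hunk 3: at line 12 remove [iojp] add [oewqi,zhui,rrol] -> 16 lines: yss tck aey gxigp qigu ealqf jgmkp cfkt jfss wqbbb gbzea nhwjy oewqi zhui rrol ajmmu
Hunk 4: at line 4 remove [ealqf,jgmkp] add [nblix] -> 15 lines: yss tck aey gxigp qigu nblix cfkt jfss wqbbb gbzea nhwjy oewqi zhui rrol ajmmu
Hunk 5: at line 10 remove [nhwjy,oewqi,zhui] add [decc] -> 13 lines: yss tck aey gxigp qigu nblix cfkt jfss wqbbb gbzea decc rrol ajmmu
Hunk 6: at line 4 remove [nblix,cfkt,jfss] add [zebzo,gbd] -> 12 lines: yss tck aey gxigp qigu zebzo gbd wqbbb gbzea decc rrol ajmmu
Hunk 7: at line 10 remove [rrol] add [hwo,bavff,dkodj] -> 14 lines: yss tck aey gxigp qigu zebzo gbd wqbbb gbzea decc hwo bavff dkodj ajmmu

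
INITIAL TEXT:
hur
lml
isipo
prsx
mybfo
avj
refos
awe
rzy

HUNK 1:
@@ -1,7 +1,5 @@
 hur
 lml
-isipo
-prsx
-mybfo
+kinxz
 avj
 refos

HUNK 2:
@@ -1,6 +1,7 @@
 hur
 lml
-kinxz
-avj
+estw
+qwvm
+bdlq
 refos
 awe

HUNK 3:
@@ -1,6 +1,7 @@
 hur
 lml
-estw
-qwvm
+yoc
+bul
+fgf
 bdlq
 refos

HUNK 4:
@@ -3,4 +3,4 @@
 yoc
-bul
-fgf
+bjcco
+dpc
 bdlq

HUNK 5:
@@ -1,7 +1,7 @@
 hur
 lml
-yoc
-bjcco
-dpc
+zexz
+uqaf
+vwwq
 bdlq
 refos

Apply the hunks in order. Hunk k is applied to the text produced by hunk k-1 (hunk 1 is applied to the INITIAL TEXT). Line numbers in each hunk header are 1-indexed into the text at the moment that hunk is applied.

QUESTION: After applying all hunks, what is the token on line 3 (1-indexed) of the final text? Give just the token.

Hunk 1: at line 1 remove [isipo,prsx,mybfo] add [kinxz] -> 7 lines: hur lml kinxz avj refos awe rzy
Hunk 2: at line 1 remove [kinxz,avj] add [estw,qwvm,bdlq] -> 8 lines: hur lml estw qwvm bdlq refos awe rzy
Hunk 3: at line 1 remove [estw,qwvm] add [yoc,bul,fgf] -> 9 lines: hur lml yoc bul fgf bdlq refos awe rzy
Hunk 4: at line 3 remove [bul,fgf] add [bjcco,dpc] -> 9 lines: hur lml yoc bjcco dpc bdlq refos awe rzy
Hunk 5: at line 1 remove [yoc,bjcco,dpc] add [zexz,uqaf,vwwq] -> 9 lines: hur lml zexz uqaf vwwq bdlq refos awe rzy
Final line 3: zexz

Answer: zexz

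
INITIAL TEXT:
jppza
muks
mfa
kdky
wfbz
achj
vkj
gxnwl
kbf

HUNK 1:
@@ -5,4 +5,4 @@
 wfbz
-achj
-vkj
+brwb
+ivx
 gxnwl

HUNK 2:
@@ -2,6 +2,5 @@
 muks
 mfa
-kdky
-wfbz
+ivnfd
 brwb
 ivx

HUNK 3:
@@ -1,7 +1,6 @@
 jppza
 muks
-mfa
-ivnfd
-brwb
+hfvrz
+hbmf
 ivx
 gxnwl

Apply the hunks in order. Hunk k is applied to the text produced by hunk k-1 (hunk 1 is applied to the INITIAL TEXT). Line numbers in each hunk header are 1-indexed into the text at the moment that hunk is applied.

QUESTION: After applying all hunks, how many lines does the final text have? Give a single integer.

Answer: 7

Derivation:
Hunk 1: at line 5 remove [achj,vkj] add [brwb,ivx] -> 9 lines: jppza muks mfa kdky wfbz brwb ivx gxnwl kbf
Hunk 2: at line 2 remove [kdky,wfbz] add [ivnfd] -> 8 lines: jppza muks mfa ivnfd brwb ivx gxnwl kbf
Hunk 3: at line 1 remove [mfa,ivnfd,brwb] add [hfvrz,hbmf] -> 7 lines: jppza muks hfvrz hbmf ivx gxnwl kbf
Final line count: 7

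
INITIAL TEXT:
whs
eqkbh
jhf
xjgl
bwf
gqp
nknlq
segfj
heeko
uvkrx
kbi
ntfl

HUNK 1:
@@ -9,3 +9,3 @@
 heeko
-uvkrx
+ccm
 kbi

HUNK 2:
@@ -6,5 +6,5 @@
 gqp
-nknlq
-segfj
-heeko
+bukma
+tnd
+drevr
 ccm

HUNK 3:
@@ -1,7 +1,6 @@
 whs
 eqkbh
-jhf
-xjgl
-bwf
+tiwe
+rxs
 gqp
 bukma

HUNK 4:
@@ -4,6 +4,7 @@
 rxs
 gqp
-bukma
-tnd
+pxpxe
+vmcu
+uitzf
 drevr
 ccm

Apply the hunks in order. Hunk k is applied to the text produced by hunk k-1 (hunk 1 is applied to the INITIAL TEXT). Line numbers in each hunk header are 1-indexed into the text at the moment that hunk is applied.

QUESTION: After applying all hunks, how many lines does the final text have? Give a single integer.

Answer: 12

Derivation:
Hunk 1: at line 9 remove [uvkrx] add [ccm] -> 12 lines: whs eqkbh jhf xjgl bwf gqp nknlq segfj heeko ccm kbi ntfl
Hunk 2: at line 6 remove [nknlq,segfj,heeko] add [bukma,tnd,drevr] -> 12 lines: whs eqkbh jhf xjgl bwf gqp bukma tnd drevr ccm kbi ntfl
Hunk 3: at line 1 remove [jhf,xjgl,bwf] add [tiwe,rxs] -> 11 lines: whs eqkbh tiwe rxs gqp bukma tnd drevr ccm kbi ntfl
Hunk 4: at line 4 remove [bukma,tnd] add [pxpxe,vmcu,uitzf] -> 12 lines: whs eqkbh tiwe rxs gqp pxpxe vmcu uitzf drevr ccm kbi ntfl
Final line count: 12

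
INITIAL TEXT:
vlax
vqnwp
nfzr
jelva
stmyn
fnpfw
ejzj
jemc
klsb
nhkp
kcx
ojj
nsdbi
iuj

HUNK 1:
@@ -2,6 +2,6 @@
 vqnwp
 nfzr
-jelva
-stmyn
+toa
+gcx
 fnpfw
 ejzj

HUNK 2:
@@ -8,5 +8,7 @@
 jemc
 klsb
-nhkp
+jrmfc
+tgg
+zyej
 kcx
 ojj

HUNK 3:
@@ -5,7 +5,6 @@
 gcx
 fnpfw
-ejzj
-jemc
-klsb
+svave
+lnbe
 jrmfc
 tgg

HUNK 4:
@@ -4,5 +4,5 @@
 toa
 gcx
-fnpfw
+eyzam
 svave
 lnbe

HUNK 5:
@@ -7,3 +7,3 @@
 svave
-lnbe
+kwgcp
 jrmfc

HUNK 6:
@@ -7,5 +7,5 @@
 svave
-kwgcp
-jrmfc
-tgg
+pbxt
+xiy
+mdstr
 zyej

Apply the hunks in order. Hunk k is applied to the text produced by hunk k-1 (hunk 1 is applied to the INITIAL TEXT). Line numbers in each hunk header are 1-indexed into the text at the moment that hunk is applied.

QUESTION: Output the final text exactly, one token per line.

Hunk 1: at line 2 remove [jelva,stmyn] add [toa,gcx] -> 14 lines: vlax vqnwp nfzr toa gcx fnpfw ejzj jemc klsb nhkp kcx ojj nsdbi iuj
Hunk 2: at line 8 remove [nhkp] add [jrmfc,tgg,zyej] -> 16 lines: vlax vqnwp nfzr toa gcx fnpfw ejzj jemc klsb jrmfc tgg zyej kcx ojj nsdbi iuj
Hunk 3: at line 5 remove [ejzj,jemc,klsb] add [svave,lnbe] -> 15 lines: vlax vqnwp nfzr toa gcx fnpfw svave lnbe jrmfc tgg zyej kcx ojj nsdbi iuj
Hunk 4: at line 4 remove [fnpfw] add [eyzam] -> 15 lines: vlax vqnwp nfzr toa gcx eyzam svave lnbe jrmfc tgg zyej kcx ojj nsdbi iuj
Hunk 5: at line 7 remove [lnbe] add [kwgcp] -> 15 lines: vlax vqnwp nfzr toa gcx eyzam svave kwgcp jrmfc tgg zyej kcx ojj nsdbi iuj
Hunk 6: at line 7 remove [kwgcp,jrmfc,tgg] add [pbxt,xiy,mdstr] -> 15 lines: vlax vqnwp nfzr toa gcx eyzam svave pbxt xiy mdstr zyej kcx ojj nsdbi iuj

Answer: vlax
vqnwp
nfzr
toa
gcx
eyzam
svave
pbxt
xiy
mdstr
zyej
kcx
ojj
nsdbi
iuj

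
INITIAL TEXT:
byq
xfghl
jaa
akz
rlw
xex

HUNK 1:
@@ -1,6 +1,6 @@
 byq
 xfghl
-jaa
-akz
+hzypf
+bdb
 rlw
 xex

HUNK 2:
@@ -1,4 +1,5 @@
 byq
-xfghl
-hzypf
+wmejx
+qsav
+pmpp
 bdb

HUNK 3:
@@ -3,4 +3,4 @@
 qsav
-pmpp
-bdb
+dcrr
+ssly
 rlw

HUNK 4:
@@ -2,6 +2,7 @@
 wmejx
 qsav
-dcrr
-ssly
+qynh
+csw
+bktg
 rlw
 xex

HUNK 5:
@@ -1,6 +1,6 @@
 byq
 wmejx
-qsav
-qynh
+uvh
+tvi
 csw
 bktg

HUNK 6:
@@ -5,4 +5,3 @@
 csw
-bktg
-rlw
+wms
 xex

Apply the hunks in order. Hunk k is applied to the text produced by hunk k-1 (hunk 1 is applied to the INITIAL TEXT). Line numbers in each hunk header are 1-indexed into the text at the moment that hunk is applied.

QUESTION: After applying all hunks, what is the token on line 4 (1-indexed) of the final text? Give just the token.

Hunk 1: at line 1 remove [jaa,akz] add [hzypf,bdb] -> 6 lines: byq xfghl hzypf bdb rlw xex
Hunk 2: at line 1 remove [xfghl,hzypf] add [wmejx,qsav,pmpp] -> 7 lines: byq wmejx qsav pmpp bdb rlw xex
Hunk 3: at line 3 remove [pmpp,bdb] add [dcrr,ssly] -> 7 lines: byq wmejx qsav dcrr ssly rlw xex
Hunk 4: at line 2 remove [dcrr,ssly] add [qynh,csw,bktg] -> 8 lines: byq wmejx qsav qynh csw bktg rlw xex
Hunk 5: at line 1 remove [qsav,qynh] add [uvh,tvi] -> 8 lines: byq wmejx uvh tvi csw bktg rlw xex
Hunk 6: at line 5 remove [bktg,rlw] add [wms] -> 7 lines: byq wmejx uvh tvi csw wms xex
Final line 4: tvi

Answer: tvi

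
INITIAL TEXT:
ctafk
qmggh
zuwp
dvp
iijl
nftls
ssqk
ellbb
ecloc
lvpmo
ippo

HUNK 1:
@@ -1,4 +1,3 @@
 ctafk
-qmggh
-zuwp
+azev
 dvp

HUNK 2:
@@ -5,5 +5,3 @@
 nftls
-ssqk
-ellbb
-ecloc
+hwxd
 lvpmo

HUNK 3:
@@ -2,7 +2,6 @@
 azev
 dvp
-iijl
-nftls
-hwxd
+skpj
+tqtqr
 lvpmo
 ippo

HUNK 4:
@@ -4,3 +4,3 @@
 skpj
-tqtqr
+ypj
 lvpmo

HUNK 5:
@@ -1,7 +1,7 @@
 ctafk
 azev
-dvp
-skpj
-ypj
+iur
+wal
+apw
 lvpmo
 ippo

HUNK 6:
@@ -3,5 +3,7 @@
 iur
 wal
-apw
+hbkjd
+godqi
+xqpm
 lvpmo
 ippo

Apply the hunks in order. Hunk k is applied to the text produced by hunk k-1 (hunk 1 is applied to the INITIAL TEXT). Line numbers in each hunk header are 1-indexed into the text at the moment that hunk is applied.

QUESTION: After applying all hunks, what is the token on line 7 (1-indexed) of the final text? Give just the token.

Hunk 1: at line 1 remove [qmggh,zuwp] add [azev] -> 10 lines: ctafk azev dvp iijl nftls ssqk ellbb ecloc lvpmo ippo
Hunk 2: at line 5 remove [ssqk,ellbb,ecloc] add [hwxd] -> 8 lines: ctafk azev dvp iijl nftls hwxd lvpmo ippo
Hunk 3: at line 2 remove [iijl,nftls,hwxd] add [skpj,tqtqr] -> 7 lines: ctafk azev dvp skpj tqtqr lvpmo ippo
Hunk 4: at line 4 remove [tqtqr] add [ypj] -> 7 lines: ctafk azev dvp skpj ypj lvpmo ippo
Hunk 5: at line 1 remove [dvp,skpj,ypj] add [iur,wal,apw] -> 7 lines: ctafk azev iur wal apw lvpmo ippo
Hunk 6: at line 3 remove [apw] add [hbkjd,godqi,xqpm] -> 9 lines: ctafk azev iur wal hbkjd godqi xqpm lvpmo ippo
Final line 7: xqpm

Answer: xqpm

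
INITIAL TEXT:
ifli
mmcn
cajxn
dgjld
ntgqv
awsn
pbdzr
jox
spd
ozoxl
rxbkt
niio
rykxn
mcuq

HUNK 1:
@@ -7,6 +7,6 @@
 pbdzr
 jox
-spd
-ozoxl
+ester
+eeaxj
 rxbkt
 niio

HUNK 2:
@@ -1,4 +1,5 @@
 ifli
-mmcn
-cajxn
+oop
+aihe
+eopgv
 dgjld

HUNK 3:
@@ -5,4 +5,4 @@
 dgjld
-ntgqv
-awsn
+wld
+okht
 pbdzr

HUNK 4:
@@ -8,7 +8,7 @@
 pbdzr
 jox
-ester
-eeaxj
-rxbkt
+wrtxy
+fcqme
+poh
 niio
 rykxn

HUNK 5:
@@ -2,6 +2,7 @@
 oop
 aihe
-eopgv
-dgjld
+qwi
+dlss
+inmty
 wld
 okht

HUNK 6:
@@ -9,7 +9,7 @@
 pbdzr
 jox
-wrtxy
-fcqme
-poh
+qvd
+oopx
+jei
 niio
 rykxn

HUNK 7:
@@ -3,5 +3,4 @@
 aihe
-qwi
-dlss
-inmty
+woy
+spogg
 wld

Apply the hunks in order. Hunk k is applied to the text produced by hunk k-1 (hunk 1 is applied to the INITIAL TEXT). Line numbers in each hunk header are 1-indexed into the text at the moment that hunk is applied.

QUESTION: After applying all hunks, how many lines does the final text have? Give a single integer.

Answer: 15

Derivation:
Hunk 1: at line 7 remove [spd,ozoxl] add [ester,eeaxj] -> 14 lines: ifli mmcn cajxn dgjld ntgqv awsn pbdzr jox ester eeaxj rxbkt niio rykxn mcuq
Hunk 2: at line 1 remove [mmcn,cajxn] add [oop,aihe,eopgv] -> 15 lines: ifli oop aihe eopgv dgjld ntgqv awsn pbdzr jox ester eeaxj rxbkt niio rykxn mcuq
Hunk 3: at line 5 remove [ntgqv,awsn] add [wld,okht] -> 15 lines: ifli oop aihe eopgv dgjld wld okht pbdzr jox ester eeaxj rxbkt niio rykxn mcuq
Hunk 4: at line 8 remove [ester,eeaxj,rxbkt] add [wrtxy,fcqme,poh] -> 15 lines: ifli oop aihe eopgv dgjld wld okht pbdzr jox wrtxy fcqme poh niio rykxn mcuq
Hunk 5: at line 2 remove [eopgv,dgjld] add [qwi,dlss,inmty] -> 16 lines: ifli oop aihe qwi dlss inmty wld okht pbdzr jox wrtxy fcqme poh niio rykxn mcuq
Hunk 6: at line 9 remove [wrtxy,fcqme,poh] add [qvd,oopx,jei] -> 16 lines: ifli oop aihe qwi dlss inmty wld okht pbdzr jox qvd oopx jei niio rykxn mcuq
Hunk 7: at line 3 remove [qwi,dlss,inmty] add [woy,spogg] -> 15 lines: ifli oop aihe woy spogg wld okht pbdzr jox qvd oopx jei niio rykxn mcuq
Final line count: 15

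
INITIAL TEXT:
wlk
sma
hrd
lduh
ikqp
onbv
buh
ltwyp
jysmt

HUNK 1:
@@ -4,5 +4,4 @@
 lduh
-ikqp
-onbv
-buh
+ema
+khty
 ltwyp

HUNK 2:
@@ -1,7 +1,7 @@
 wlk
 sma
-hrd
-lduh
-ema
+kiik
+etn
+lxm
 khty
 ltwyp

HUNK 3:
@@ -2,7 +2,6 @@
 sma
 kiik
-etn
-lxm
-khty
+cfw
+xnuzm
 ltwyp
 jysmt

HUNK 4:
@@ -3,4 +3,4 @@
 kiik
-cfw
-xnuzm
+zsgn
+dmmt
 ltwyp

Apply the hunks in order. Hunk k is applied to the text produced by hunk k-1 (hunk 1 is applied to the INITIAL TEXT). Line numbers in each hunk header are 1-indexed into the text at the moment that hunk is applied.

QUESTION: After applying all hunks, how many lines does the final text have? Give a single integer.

Answer: 7

Derivation:
Hunk 1: at line 4 remove [ikqp,onbv,buh] add [ema,khty] -> 8 lines: wlk sma hrd lduh ema khty ltwyp jysmt
Hunk 2: at line 1 remove [hrd,lduh,ema] add [kiik,etn,lxm] -> 8 lines: wlk sma kiik etn lxm khty ltwyp jysmt
Hunk 3: at line 2 remove [etn,lxm,khty] add [cfw,xnuzm] -> 7 lines: wlk sma kiik cfw xnuzm ltwyp jysmt
Hunk 4: at line 3 remove [cfw,xnuzm] add [zsgn,dmmt] -> 7 lines: wlk sma kiik zsgn dmmt ltwyp jysmt
Final line count: 7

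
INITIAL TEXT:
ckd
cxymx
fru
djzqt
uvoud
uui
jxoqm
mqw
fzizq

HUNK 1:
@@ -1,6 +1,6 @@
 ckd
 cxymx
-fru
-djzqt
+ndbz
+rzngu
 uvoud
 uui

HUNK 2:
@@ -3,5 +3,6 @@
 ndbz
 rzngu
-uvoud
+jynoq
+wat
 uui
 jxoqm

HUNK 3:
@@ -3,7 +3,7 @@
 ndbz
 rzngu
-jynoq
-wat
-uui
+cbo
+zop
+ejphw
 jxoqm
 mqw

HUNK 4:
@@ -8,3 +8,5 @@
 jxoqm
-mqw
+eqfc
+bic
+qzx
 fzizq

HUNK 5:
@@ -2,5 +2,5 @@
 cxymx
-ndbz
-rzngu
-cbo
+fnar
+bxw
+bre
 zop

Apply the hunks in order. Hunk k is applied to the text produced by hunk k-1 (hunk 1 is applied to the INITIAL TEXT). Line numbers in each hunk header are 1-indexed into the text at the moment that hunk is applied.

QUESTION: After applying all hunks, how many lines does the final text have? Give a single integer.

Answer: 12

Derivation:
Hunk 1: at line 1 remove [fru,djzqt] add [ndbz,rzngu] -> 9 lines: ckd cxymx ndbz rzngu uvoud uui jxoqm mqw fzizq
Hunk 2: at line 3 remove [uvoud] add [jynoq,wat] -> 10 lines: ckd cxymx ndbz rzngu jynoq wat uui jxoqm mqw fzizq
Hunk 3: at line 3 remove [jynoq,wat,uui] add [cbo,zop,ejphw] -> 10 lines: ckd cxymx ndbz rzngu cbo zop ejphw jxoqm mqw fzizq
Hunk 4: at line 8 remove [mqw] add [eqfc,bic,qzx] -> 12 lines: ckd cxymx ndbz rzngu cbo zop ejphw jxoqm eqfc bic qzx fzizq
Hunk 5: at line 2 remove [ndbz,rzngu,cbo] add [fnar,bxw,bre] -> 12 lines: ckd cxymx fnar bxw bre zop ejphw jxoqm eqfc bic qzx fzizq
Final line count: 12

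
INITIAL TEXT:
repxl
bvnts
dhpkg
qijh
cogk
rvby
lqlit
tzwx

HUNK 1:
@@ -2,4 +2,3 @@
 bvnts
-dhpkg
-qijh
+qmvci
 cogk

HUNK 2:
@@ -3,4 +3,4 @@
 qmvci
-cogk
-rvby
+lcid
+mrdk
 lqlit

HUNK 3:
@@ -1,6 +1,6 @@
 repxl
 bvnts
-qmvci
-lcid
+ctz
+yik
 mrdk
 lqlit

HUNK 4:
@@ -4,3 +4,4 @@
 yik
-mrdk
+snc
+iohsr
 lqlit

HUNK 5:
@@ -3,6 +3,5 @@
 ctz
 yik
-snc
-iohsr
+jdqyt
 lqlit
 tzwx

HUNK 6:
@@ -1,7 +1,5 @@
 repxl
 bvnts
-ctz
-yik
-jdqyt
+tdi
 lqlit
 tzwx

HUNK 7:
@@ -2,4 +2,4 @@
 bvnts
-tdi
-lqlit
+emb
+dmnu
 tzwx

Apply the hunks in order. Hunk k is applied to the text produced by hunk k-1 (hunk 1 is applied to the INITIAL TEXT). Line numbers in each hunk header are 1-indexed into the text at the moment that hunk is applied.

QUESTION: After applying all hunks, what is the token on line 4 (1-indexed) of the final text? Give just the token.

Hunk 1: at line 2 remove [dhpkg,qijh] add [qmvci] -> 7 lines: repxl bvnts qmvci cogk rvby lqlit tzwx
Hunk 2: at line 3 remove [cogk,rvby] add [lcid,mrdk] -> 7 lines: repxl bvnts qmvci lcid mrdk lqlit tzwx
Hunk 3: at line 1 remove [qmvci,lcid] add [ctz,yik] -> 7 lines: repxl bvnts ctz yik mrdk lqlit tzwx
Hunk 4: at line 4 remove [mrdk] add [snc,iohsr] -> 8 lines: repxl bvnts ctz yik snc iohsr lqlit tzwx
Hunk 5: at line 3 remove [snc,iohsr] add [jdqyt] -> 7 lines: repxl bvnts ctz yik jdqyt lqlit tzwx
Hunk 6: at line 1 remove [ctz,yik,jdqyt] add [tdi] -> 5 lines: repxl bvnts tdi lqlit tzwx
Hunk 7: at line 2 remove [tdi,lqlit] add [emb,dmnu] -> 5 lines: repxl bvnts emb dmnu tzwx
Final line 4: dmnu

Answer: dmnu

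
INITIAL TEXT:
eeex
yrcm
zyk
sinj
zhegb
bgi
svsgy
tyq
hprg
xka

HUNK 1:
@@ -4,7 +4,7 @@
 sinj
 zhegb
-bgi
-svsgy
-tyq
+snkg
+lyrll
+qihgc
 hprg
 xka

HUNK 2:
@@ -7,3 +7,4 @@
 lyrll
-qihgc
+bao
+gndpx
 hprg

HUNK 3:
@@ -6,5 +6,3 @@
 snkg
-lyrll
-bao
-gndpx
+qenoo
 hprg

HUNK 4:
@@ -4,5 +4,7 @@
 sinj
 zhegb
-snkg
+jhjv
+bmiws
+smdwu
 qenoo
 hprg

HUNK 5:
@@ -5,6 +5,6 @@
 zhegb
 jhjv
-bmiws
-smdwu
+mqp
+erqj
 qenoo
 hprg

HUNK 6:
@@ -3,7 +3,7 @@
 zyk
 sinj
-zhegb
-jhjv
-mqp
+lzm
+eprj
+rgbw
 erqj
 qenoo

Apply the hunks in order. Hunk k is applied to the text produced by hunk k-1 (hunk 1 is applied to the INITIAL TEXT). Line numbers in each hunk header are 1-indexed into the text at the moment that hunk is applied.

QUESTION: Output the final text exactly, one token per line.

Answer: eeex
yrcm
zyk
sinj
lzm
eprj
rgbw
erqj
qenoo
hprg
xka

Derivation:
Hunk 1: at line 4 remove [bgi,svsgy,tyq] add [snkg,lyrll,qihgc] -> 10 lines: eeex yrcm zyk sinj zhegb snkg lyrll qihgc hprg xka
Hunk 2: at line 7 remove [qihgc] add [bao,gndpx] -> 11 lines: eeex yrcm zyk sinj zhegb snkg lyrll bao gndpx hprg xka
Hunk 3: at line 6 remove [lyrll,bao,gndpx] add [qenoo] -> 9 lines: eeex yrcm zyk sinj zhegb snkg qenoo hprg xka
Hunk 4: at line 4 remove [snkg] add [jhjv,bmiws,smdwu] -> 11 lines: eeex yrcm zyk sinj zhegb jhjv bmiws smdwu qenoo hprg xka
Hunk 5: at line 5 remove [bmiws,smdwu] add [mqp,erqj] -> 11 lines: eeex yrcm zyk sinj zhegb jhjv mqp erqj qenoo hprg xka
Hunk 6: at line 3 remove [zhegb,jhjv,mqp] add [lzm,eprj,rgbw] -> 11 lines: eeex yrcm zyk sinj lzm eprj rgbw erqj qenoo hprg xka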